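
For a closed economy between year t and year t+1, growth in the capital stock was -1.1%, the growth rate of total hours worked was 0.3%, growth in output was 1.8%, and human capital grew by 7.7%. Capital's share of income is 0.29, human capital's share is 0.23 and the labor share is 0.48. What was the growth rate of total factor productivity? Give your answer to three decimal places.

0.204%

Labor's share = 1 − 0.29 − 0.23 = 0.48.
The capital stock: 0.29 × (-1.1) = -0.319 pp.
Human capital: 0.23 × 7.7 = 1.771 pp.
Total hours worked: 0.48 × 0.3 = 0.144 pp.
TFP growth = 1.8 − 1.596 = 0.204%.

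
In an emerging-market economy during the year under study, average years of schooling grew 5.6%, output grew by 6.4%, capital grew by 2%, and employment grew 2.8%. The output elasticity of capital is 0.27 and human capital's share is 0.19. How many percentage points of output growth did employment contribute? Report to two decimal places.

1.51 pp

Labor's share = 1 − 0.27 − 0.19 = 0.54.
Contribution = share × growth = 0.54 × 2.8 = 1.512 pp.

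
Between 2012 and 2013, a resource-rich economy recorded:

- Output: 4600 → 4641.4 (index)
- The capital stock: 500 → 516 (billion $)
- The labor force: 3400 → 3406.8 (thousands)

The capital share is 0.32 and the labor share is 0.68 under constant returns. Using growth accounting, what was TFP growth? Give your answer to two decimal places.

Output growth = (4641.4 − 4600) / 4600 = 0.9%.
The capital stock growth = (516 − 500) / 500 = 3.2%.
The labor force growth = (3406.8 − 3400) / 3400 = 0.2%.
Labor's share = 1 − 0.32 = 0.68.
The capital stock: 0.32 × 3.2 = 1.024 pp.
The labor force: 0.68 × 0.2 = 0.136 pp.
TFP growth = 0.9 − 1.16 = -0.26%.

-0.26%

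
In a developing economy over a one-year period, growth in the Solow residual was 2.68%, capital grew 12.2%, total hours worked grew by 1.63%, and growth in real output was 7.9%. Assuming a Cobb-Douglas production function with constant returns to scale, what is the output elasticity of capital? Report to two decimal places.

gY = gA + α·gK + (1−α)·gL, so gY − gA − gL = α(gK − gL).
7.9 − 2.68 − 1.63 = α × (12.2 − 1.63).
3.59 = 10.57 α, so α = 0.3396.

The output elasticity of capital is 0.34.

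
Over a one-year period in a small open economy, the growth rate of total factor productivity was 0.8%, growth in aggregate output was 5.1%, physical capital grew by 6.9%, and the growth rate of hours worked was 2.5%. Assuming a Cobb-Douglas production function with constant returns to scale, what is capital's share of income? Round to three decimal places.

gY = gA + α·gK + (1−α)·gL, so gY − gA − gL = α(gK − gL).
5.1 − 0.8 − 2.5 = α × (6.9 − 2.5).
1.8 = 4.4 α, so α = 0.40909.

Capital's share of income is 0.409.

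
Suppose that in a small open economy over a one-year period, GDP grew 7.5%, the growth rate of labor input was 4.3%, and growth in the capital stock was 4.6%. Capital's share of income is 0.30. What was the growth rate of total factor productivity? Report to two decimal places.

Labor's share = 1 − 0.3 = 0.7.
The capital stock: 0.3 × 4.6 = 1.38 pp.
Labor input: 0.7 × 4.3 = 3.01 pp.
TFP growth = 7.5 − 4.39 = 3.11%.

Total factor productivity grew 3.11%.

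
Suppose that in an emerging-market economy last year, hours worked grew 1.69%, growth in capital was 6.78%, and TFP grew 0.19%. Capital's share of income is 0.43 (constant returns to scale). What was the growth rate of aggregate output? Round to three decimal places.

4.069%

Labor's share = 1 − 0.43 = 0.57.
Capital: 0.43 × 6.78 = 2.9154 pp.
Hours worked: 0.57 × 1.69 = 0.9633 pp.
Output growth = 0.19 + 3.8787 = 4.0687%.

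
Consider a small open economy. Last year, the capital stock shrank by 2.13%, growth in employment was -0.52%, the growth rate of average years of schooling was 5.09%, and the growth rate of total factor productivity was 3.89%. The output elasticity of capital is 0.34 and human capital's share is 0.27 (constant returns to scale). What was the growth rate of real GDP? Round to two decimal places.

Real GDP growth was 4.34%.

Labor's share = 1 − 0.34 − 0.27 = 0.39.
The capital stock: 0.34 × (-2.13) = -0.7242 pp.
Average years of schooling: 0.27 × 5.09 = 1.3743 pp.
Employment: 0.39 × (-0.52) = -0.2028 pp.
Output growth = 3.89 + 0.4473 = 4.3373%.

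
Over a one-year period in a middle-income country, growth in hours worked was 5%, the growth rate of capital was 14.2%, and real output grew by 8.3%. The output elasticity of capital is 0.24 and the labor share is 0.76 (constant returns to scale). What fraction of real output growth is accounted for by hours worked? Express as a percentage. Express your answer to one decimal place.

Labor's share = 1 − 0.24 = 0.76.
Hours worked contributed 0.76 × 5 = 3.8 pp.
Share of growth = 3.8 / 8.3 × 100 = 45.783%.

Hours worked accounted for 45.8% of growth.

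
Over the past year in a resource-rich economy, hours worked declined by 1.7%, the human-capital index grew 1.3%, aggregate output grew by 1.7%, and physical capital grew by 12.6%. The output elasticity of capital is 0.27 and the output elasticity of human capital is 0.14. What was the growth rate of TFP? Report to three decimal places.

Labor's share = 1 − 0.27 − 0.14 = 0.59.
Physical capital: 0.27 × 12.6 = 3.402 pp.
The human-capital index: 0.14 × 1.3 = 0.182 pp.
Hours worked: 0.59 × (-1.7) = -1.003 pp.
TFP growth = 1.7 − 2.581 = -0.881%.

-0.881%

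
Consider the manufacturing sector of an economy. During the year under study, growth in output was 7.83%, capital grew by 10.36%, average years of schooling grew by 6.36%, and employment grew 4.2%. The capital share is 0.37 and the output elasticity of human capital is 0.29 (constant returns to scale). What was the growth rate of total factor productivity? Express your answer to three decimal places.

Labor's share = 1 − 0.37 − 0.29 = 0.34.
Capital: 0.37 × 10.36 = 3.8332 pp.
Average years of schooling: 0.29 × 6.36 = 1.8444 pp.
Employment: 0.34 × 4.2 = 1.428 pp.
TFP growth = 7.83 − 7.1056 = 0.7244%.

0.724%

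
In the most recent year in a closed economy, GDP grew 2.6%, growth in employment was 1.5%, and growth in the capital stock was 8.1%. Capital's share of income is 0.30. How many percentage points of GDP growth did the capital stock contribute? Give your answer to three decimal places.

2.430

Contribution = share × growth = 0.3 × 8.1 = 2.43 pp.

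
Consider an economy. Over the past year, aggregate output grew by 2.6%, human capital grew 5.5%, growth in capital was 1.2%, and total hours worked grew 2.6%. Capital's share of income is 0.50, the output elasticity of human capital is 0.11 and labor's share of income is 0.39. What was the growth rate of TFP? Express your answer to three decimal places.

Labor's share = 1 − 0.5 − 0.11 = 0.39.
Capital: 0.5 × 1.2 = 0.6 pp.
Human capital: 0.11 × 5.5 = 0.605 pp.
Total hours worked: 0.39 × 2.6 = 1.014 pp.
TFP growth = 2.6 − 2.219 = 0.381%.

TFP grew 0.381%.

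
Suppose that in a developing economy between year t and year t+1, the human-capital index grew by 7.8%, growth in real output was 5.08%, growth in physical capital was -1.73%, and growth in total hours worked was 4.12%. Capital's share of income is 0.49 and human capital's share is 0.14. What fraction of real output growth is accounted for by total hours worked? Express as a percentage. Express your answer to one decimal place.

Labor's share = 1 − 0.49 − 0.14 = 0.37.
Total hours worked contributed 0.37 × 4.12 = 1.5244 pp.
Share of growth = 1.5244 / 5.08 × 100 = 30.008%.

30.0%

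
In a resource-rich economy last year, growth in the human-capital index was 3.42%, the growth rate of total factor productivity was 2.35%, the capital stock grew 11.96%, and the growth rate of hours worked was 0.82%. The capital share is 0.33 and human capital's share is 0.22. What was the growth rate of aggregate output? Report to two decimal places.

7.42%

Labor's share = 1 − 0.33 − 0.22 = 0.45.
The capital stock: 0.33 × 11.96 = 3.9468 pp.
The human-capital index: 0.22 × 3.42 = 0.7524 pp.
Hours worked: 0.45 × 0.82 = 0.369 pp.
Output growth = 2.35 + 5.0682 = 7.4182%.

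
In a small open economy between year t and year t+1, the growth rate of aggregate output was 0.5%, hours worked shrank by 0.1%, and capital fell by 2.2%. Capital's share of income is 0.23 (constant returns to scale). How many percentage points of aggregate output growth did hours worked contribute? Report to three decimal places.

-0.077 percentage points

Labor's share = 1 − 0.23 = 0.77.
Contribution = share × growth = 0.77 × (-0.1) = -0.077 pp.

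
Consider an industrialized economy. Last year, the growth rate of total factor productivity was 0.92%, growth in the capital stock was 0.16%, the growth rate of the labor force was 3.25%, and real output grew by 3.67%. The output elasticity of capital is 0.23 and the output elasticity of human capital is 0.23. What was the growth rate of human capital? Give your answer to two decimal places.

Labor's share = 1 − 0.23 − 0.23 = 0.54.
gY = gA + 0.23×0.16 + 0.54×3.25 + 0.23×g.
0.23×g = 3.67 − 0.92 − 1.7918 = 0.9582.
g = 0.9582 / 0.23 = 4.1661%.

Human capital grew 4.17%.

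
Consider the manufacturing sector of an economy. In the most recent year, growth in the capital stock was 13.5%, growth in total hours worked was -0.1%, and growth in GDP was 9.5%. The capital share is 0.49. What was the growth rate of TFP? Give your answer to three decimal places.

Labor's share = 1 − 0.49 = 0.51.
The capital stock: 0.49 × 13.5 = 6.615 pp.
Total hours worked: 0.51 × (-0.1) = -0.051 pp.
TFP growth = 9.5 − 6.564 = 2.936%.

2.936%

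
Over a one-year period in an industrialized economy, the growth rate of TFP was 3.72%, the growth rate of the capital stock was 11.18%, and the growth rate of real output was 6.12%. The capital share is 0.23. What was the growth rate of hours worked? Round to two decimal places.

-0.22%

Labor's share = 1 − 0.23 = 0.77.
gY = gA + 0.23×11.18 + 0.77×g.
0.77×g = 6.12 − 3.72 − 2.5714 = -0.1714.
g = -0.1714 / 0.77 = -0.2226%.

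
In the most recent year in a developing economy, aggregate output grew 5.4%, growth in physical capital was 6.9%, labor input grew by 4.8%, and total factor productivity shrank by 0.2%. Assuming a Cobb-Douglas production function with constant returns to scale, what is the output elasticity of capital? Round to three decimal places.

The output elasticity of capital is 0.381.

gY = gA + α·gK + (1−α)·gL, so gY − gA − gL = α(gK − gL).
5.4 + 0.2 − 4.8 = α × (6.9 − 4.8).
0.8 = 2.1 α, so α = 0.38095.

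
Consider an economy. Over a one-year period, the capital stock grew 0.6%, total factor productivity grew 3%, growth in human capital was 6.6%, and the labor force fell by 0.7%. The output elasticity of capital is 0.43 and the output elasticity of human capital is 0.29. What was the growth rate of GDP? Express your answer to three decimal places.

4.976%

Labor's share = 1 − 0.43 − 0.29 = 0.28.
The capital stock: 0.43 × 0.6 = 0.258 pp.
Human capital: 0.29 × 6.6 = 1.914 pp.
The labor force: 0.28 × (-0.7) = -0.196 pp.
Output growth = 3 + 1.976 = 4.976%.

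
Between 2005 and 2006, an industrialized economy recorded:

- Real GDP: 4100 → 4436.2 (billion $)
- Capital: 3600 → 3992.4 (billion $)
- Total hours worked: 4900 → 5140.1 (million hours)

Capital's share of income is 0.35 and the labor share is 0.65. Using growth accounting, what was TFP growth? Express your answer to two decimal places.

Real GDP growth = (4436.2 − 4100) / 4100 = 8.2%.
Capital growth = (3992.4 − 3600) / 3600 = 10.9%.
Total hours worked growth = (5140.1 − 4900) / 4900 = 4.9%.
Labor's share = 1 − 0.35 = 0.65.
Capital: 0.35 × 10.9 = 3.815 pp.
Total hours worked: 0.65 × 4.9 = 3.185 pp.
TFP growth = 8.2 − 7 = 1.2%.

1.20%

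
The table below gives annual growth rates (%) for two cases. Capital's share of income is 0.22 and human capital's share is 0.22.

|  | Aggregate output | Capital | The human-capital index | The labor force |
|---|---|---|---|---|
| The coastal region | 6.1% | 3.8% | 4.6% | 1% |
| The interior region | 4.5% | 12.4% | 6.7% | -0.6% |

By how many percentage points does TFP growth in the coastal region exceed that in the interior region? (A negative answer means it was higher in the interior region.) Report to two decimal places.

3.06 percentage points

Labor's share = 1 − 0.22 − 0.22 = 0.56.
The coastal region: TFP = 6.1 − 0.836 − 1.012 − 0.56 = 3.692%.
The interior region: TFP = 4.5 − 2.728 − 1.474 + 0.336 = 0.634%.
Difference = 3.692 − (0.634) = 3.058 pp.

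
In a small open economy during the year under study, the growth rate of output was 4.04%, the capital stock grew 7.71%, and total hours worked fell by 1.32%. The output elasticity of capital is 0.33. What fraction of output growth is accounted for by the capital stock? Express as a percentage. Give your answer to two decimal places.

62.98%

The capital stock contributed 0.33 × 7.71 = 2.5443 pp.
Share of growth = 2.5443 / 4.04 × 100 = 62.9777%.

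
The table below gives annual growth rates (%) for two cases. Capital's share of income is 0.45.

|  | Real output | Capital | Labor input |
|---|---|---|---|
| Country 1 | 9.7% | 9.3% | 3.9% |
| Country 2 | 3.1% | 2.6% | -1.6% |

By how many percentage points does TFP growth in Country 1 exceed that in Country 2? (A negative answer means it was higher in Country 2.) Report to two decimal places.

Labor's share = 1 − 0.45 = 0.55.
Country 1: TFP = 9.7 − 4.185 − 2.145 = 3.37%.
Country 2: TFP = 3.1 − 1.17 + 0.88 = 2.81%.
Difference = 3.37 − (2.81) = 0.56 pp.

0.56 percentage points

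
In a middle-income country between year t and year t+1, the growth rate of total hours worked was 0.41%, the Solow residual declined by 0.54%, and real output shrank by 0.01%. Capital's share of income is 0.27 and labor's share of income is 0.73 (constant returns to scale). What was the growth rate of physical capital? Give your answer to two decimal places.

Physical capital growth was 0.85%.

Labor's share = 1 − 0.27 = 0.73.
gY = gA + 0.73×0.41 + 0.27×g.
0.27×g = -0.01 + 0.54 − 0.2993 = 0.2307.
g = 0.2307 / 0.27 = 0.8544%.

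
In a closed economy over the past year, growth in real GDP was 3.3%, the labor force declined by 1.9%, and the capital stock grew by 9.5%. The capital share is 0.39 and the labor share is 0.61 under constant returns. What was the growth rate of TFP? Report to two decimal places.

Labor's share = 1 − 0.39 = 0.61.
The capital stock: 0.39 × 9.5 = 3.705 pp.
The labor force: 0.61 × (-1.9) = -1.159 pp.
TFP growth = 3.3 − 2.546 = 0.754%.

0.75%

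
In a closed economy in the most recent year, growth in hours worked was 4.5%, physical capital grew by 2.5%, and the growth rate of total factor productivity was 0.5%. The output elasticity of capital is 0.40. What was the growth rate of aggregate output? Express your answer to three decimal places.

Aggregate output grew 4.200%.

Labor's share = 1 − 0.4 = 0.6.
Physical capital: 0.4 × 2.5 = 1 pp.
Hours worked: 0.6 × 4.5 = 2.7 pp.
Output growth = 0.5 + 3.7 = 4.2%.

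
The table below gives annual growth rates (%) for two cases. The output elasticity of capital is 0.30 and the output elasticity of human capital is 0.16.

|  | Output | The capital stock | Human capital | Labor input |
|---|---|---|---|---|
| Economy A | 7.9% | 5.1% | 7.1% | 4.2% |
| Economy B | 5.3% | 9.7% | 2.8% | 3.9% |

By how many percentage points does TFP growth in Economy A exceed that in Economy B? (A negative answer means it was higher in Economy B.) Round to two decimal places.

Labor's share = 1 − 0.3 − 0.16 = 0.54.
Economy A: TFP = 7.9 − 1.53 − 1.136 − 2.268 = 2.966%.
Economy B: TFP = 5.3 − 2.91 − 0.448 − 2.106 = -0.164%.
Difference = 2.966 − (-0.164) = 3.13 pp.

3.13 percentage points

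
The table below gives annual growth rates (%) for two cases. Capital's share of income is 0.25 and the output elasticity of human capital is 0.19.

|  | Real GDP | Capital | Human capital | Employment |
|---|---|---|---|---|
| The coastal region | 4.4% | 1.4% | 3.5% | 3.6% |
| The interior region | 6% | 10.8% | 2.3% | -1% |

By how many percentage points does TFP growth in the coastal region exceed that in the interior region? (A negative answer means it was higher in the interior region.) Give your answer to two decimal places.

Labor's share = 1 − 0.25 − 0.19 = 0.56.
The coastal region: TFP = 4.4 − 0.35 − 0.665 − 2.016 = 1.369%.
The interior region: TFP = 6 − 2.7 − 0.437 + 0.56 = 3.423%.
Difference = 1.369 − (3.423) = -2.054 pp.

-2.05 percentage points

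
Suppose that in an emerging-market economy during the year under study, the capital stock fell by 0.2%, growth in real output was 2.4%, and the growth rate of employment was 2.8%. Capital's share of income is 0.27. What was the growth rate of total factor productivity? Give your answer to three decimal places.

0.410%

Labor's share = 1 − 0.27 = 0.73.
The capital stock: 0.27 × (-0.2) = -0.054 pp.
Employment: 0.73 × 2.8 = 2.044 pp.
TFP growth = 2.4 − 1.99 = 0.41%.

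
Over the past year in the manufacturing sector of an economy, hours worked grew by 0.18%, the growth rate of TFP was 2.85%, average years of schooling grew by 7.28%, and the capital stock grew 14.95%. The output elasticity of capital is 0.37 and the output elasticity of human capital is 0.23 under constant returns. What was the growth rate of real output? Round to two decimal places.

10.13%

Labor's share = 1 − 0.37 − 0.23 = 0.4.
The capital stock: 0.37 × 14.95 = 5.5315 pp.
Average years of schooling: 0.23 × 7.28 = 1.6744 pp.
Hours worked: 0.4 × 0.18 = 0.072 pp.
Output growth = 2.85 + 7.2779 = 10.1279%.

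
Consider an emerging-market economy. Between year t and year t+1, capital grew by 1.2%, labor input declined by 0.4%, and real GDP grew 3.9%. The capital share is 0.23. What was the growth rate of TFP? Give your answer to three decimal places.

3.932%

Labor's share = 1 − 0.23 = 0.77.
Capital: 0.23 × 1.2 = 0.276 pp.
Labor input: 0.77 × (-0.4) = -0.308 pp.
TFP growth = 3.9 + 0.032 = 3.932%.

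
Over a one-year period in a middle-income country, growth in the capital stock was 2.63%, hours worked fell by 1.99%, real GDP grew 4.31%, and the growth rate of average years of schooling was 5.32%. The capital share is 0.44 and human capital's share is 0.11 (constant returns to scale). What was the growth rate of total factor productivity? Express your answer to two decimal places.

3.46%

Labor's share = 1 − 0.44 − 0.11 = 0.45.
The capital stock: 0.44 × 2.63 = 1.1572 pp.
Average years of schooling: 0.11 × 5.32 = 0.5852 pp.
Hours worked: 0.45 × (-1.99) = -0.8955 pp.
TFP growth = 4.31 − 0.8469 = 3.4631%.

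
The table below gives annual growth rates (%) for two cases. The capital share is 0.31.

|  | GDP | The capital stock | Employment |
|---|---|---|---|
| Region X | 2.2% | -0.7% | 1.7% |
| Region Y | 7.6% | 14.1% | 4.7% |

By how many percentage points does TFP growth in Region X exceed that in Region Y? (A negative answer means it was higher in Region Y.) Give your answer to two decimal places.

Labor's share = 1 − 0.31 = 0.69.
Region X: TFP = 2.2 + 0.217 − 1.173 = 1.244%.
Region Y: TFP = 7.6 − 4.371 − 3.243 = -0.014%.
Difference = 1.244 − (-0.014) = 1.258 pp.

1.26 percentage points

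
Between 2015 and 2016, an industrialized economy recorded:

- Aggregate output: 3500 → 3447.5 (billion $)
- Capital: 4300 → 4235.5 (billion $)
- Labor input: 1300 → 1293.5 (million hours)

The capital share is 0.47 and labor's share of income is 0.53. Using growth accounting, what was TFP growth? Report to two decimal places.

Aggregate output growth = (3447.5 − 3500) / 3500 = -1.5%.
Capital growth = (4235.5 − 4300) / 4300 = -1.5%.
Labor input growth = (1293.5 − 1300) / 1300 = -0.5%.
Labor's share = 1 − 0.47 = 0.53.
Capital: 0.47 × (-1.5) = -0.705 pp.
Labor input: 0.53 × (-0.5) = -0.265 pp.
TFP growth = -1.5 + 0.97 = -0.53%.

-0.53%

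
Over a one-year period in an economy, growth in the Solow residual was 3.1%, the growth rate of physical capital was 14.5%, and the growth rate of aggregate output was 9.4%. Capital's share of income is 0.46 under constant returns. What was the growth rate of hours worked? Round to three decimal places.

Labor's share = 1 − 0.46 = 0.54.
gY = gA + 0.46×14.5 + 0.54×g.
0.54×g = 9.4 − 3.1 − 6.67 = -0.37.
g = -0.37 / 0.54 = -0.68519%.

-0.685%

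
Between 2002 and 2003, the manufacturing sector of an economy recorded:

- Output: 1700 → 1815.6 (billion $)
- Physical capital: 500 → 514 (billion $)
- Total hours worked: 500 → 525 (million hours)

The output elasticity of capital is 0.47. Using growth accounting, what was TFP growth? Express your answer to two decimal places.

2.83%

Output growth = (1815.6 − 1700) / 1700 = 6.8%.
Physical capital growth = (514 − 500) / 500 = 2.8%.
Total hours worked growth = (525 − 500) / 500 = 5%.
Labor's share = 1 − 0.47 = 0.53.
Physical capital: 0.47 × 2.8 = 1.316 pp.
Total hours worked: 0.53 × 5 = 2.65 pp.
TFP growth = 6.8 − 3.966 = 2.834%.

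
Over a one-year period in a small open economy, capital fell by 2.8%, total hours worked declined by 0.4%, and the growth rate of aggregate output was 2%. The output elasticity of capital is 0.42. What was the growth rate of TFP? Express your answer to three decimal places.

3.408%

Labor's share = 1 − 0.42 = 0.58.
Capital: 0.42 × (-2.8) = -1.176 pp.
Total hours worked: 0.58 × (-0.4) = -0.232 pp.
TFP growth = 2 + 1.408 = 3.408%.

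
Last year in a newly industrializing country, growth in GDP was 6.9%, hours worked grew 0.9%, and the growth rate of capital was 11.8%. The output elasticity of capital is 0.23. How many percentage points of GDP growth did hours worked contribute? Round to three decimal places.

Labor's share = 1 − 0.23 = 0.77.
Contribution = share × growth = 0.77 × 0.9 = 0.693 pp.

0.693 pp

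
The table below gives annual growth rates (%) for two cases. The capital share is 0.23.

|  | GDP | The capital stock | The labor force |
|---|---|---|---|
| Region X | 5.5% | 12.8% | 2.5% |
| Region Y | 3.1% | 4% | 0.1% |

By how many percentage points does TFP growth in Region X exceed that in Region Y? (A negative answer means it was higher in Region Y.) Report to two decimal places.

Labor's share = 1 − 0.23 = 0.77.
Region X: TFP = 5.5 − 2.944 − 1.925 = 0.631%.
Region Y: TFP = 3.1 − 0.92 − 0.077 = 2.103%.
Difference = 0.631 − (2.103) = -1.472 pp.

-1.47 percentage points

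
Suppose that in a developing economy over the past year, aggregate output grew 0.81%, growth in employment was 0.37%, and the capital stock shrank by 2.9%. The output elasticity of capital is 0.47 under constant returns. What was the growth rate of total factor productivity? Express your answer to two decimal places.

Labor's share = 1 − 0.47 = 0.53.
The capital stock: 0.47 × (-2.9) = -1.363 pp.
Employment: 0.53 × 0.37 = 0.1961 pp.
TFP growth = 0.81 + 1.1669 = 1.9769%.

1.98%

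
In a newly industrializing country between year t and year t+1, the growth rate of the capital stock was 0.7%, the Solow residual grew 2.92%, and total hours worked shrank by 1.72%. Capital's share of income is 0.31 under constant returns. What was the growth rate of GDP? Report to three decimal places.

Labor's share = 1 − 0.31 = 0.69.
The capital stock: 0.31 × 0.7 = 0.217 pp.
Total hours worked: 0.69 × (-1.72) = -1.1868 pp.
Output growth = 2.92 + (-0.9698) = 1.9502%.

1.950%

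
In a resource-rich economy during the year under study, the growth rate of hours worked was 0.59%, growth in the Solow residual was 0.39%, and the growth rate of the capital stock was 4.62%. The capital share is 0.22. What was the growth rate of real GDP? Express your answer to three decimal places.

Labor's share = 1 − 0.22 = 0.78.
The capital stock: 0.22 × 4.62 = 1.0164 pp.
Hours worked: 0.78 × 0.59 = 0.4602 pp.
Output growth = 0.39 + 1.4766 = 1.8666%.

1.867%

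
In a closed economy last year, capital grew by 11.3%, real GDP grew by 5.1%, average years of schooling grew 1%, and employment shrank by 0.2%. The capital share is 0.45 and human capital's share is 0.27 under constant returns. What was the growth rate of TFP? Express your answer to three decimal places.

Labor's share = 1 − 0.45 − 0.27 = 0.28.
Capital: 0.45 × 11.3 = 5.085 pp.
Average years of schooling: 0.27 × 1 = 0.27 pp.
Employment: 0.28 × (-0.2) = -0.056 pp.
TFP growth = 5.1 − 5.299 = -0.199%.

-0.199%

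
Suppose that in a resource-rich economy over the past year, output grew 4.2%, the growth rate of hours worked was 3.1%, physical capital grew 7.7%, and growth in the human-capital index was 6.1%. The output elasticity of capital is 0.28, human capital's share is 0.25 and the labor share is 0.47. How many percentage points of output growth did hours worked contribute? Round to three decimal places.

Labor's share = 1 − 0.28 − 0.25 = 0.47.
Contribution = share × growth = 0.47 × 3.1 = 1.457 pp.

1.457 pp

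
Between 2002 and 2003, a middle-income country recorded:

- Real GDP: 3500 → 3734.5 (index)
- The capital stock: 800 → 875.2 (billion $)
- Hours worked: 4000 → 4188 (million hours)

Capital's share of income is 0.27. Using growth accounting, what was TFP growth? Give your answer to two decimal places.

0.73%

Real GDP growth = (3734.5 − 3500) / 3500 = 6.7%.
The capital stock growth = (875.2 − 800) / 800 = 9.4%.
Hours worked growth = (4188 − 4000) / 4000 = 4.7%.
Labor's share = 1 − 0.27 = 0.73.
The capital stock: 0.27 × 9.4 = 2.538 pp.
Hours worked: 0.73 × 4.7 = 3.431 pp.
TFP growth = 6.7 − 5.969 = 0.731%.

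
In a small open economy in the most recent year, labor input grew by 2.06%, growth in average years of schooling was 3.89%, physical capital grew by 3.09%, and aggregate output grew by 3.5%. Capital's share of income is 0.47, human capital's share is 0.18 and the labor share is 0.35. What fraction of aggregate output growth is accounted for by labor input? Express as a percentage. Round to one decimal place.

Labor's share = 1 − 0.47 − 0.18 = 0.35.
Labor input contributed 0.35 × 2.06 = 0.721 pp.
Share of growth = 0.721 / 3.5 × 100 = 20.6%.

20.6%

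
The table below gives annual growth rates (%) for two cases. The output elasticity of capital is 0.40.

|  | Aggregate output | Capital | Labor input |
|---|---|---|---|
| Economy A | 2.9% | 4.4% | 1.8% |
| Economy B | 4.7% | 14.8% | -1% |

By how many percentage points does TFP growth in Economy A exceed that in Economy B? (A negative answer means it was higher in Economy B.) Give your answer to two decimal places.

Labor's share = 1 − 0.4 = 0.6.
Economy A: TFP = 2.9 − 1.76 − 1.08 = 0.06%.
Economy B: TFP = 4.7 − 5.92 + 0.6 = -0.62%.
Difference = 0.06 − (-0.62) = 0.68 pp.

0.68 percentage points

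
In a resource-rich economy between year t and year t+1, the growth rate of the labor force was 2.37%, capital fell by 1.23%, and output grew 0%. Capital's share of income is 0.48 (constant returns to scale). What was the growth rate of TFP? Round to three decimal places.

-0.642%

Labor's share = 1 − 0.48 = 0.52.
Capital: 0.48 × (-1.23) = -0.5904 pp.
The labor force: 0.52 × 2.37 = 1.2324 pp.
TFP growth = 0 − 0.642 = -0.642%.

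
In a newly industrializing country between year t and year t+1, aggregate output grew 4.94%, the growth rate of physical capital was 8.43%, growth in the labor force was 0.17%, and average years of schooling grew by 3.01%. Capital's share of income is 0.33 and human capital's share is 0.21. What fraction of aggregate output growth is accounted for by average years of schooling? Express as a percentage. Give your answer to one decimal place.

12.8%

Average years of schooling contributed 0.21 × 3.01 = 0.6321 pp.
Share of growth = 0.6321 / 4.94 × 100 = 12.796%.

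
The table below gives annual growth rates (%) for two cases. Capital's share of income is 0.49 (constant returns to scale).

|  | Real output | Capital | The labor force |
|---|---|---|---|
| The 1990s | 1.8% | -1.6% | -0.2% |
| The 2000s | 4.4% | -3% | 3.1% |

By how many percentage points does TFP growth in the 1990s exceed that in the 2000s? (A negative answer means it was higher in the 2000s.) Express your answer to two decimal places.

-1.60 percentage points

Labor's share = 1 − 0.49 = 0.51.
The 1990s: TFP = 1.8 + 0.784 + 0.102 = 2.686%.
The 2000s: TFP = 4.4 + 1.47 − 1.581 = 4.289%.
Difference = 2.686 − (4.289) = -1.603 pp.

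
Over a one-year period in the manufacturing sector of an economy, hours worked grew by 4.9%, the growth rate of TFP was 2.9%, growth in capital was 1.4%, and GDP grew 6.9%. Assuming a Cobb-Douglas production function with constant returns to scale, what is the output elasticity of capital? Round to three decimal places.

gY = gA + α·gK + (1−α)·gL, so gY − gA − gL = α(gK − gL).
6.9 − 2.9 − 4.9 = α × (1.4 − 4.9).
-0.9 = -3.5 α, so α = 0.25714.

0.257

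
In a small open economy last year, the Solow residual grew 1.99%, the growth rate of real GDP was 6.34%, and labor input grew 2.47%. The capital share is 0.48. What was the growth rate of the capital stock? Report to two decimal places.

Labor's share = 1 − 0.48 = 0.52.
gY = gA + 0.52×2.47 + 0.48×g.
0.48×g = 6.34 − 1.99 − 1.2844 = 3.0656.
g = 3.0656 / 0.48 = 6.3867%.

6.39%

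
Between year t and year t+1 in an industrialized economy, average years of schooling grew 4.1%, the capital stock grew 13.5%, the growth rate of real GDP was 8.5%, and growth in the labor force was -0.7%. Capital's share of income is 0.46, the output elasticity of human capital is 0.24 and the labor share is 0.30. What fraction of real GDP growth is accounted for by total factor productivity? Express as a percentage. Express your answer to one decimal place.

17.8%

Labor's share = 1 − 0.46 − 0.24 = 0.3.
The capital stock: 0.46 × 13.5 = 6.21 pp.
Average years of schooling: 0.24 × 4.1 = 0.984 pp.
The labor force: 0.3 × (-0.7) = -0.21 pp.
TFP growth = 8.5 − 6.984 = 1.516%.
TFP share of growth = 1.516 / 8.5 × 100 = 17.835%.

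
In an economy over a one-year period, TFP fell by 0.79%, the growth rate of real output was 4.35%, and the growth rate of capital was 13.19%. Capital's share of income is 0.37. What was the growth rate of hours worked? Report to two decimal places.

0.41%

Labor's share = 1 − 0.37 = 0.63.
gY = gA + 0.37×13.19 + 0.63×g.
0.63×g = 4.35 + 0.79 − 4.8803 = 0.2597.
g = 0.2597 / 0.63 = 0.4122%.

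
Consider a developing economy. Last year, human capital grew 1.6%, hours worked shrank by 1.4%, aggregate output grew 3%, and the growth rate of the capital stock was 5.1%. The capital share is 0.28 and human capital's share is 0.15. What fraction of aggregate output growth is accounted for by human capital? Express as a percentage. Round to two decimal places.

Human capital contributed 0.15 × 1.6 = 0.24 pp.
Share of growth = 0.24 / 3 × 100 = 8%.

Human capital accounted for 8.00% of growth.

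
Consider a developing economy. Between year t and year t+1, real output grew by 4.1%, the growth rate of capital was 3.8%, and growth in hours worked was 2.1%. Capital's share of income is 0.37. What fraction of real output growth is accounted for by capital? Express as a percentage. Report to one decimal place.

Capital contributed 0.37 × 3.8 = 1.406 pp.
Share of growth = 1.406 / 4.1 × 100 = 34.293%.

Capital accounted for 34.3% of growth.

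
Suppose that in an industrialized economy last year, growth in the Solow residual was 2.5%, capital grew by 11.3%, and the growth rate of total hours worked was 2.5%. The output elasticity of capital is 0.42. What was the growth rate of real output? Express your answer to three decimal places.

8.696%

Labor's share = 1 − 0.42 = 0.58.
Capital: 0.42 × 11.3 = 4.746 pp.
Total hours worked: 0.58 × 2.5 = 1.45 pp.
Output growth = 2.5 + 6.196 = 8.696%.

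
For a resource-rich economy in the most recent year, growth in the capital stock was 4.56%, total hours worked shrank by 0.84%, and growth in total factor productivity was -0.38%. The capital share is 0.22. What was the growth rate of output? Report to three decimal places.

-0.032%

Labor's share = 1 − 0.22 = 0.78.
The capital stock: 0.22 × 4.56 = 1.0032 pp.
Total hours worked: 0.78 × (-0.84) = -0.6552 pp.
Output growth = -0.38 + 0.348 = -0.032%.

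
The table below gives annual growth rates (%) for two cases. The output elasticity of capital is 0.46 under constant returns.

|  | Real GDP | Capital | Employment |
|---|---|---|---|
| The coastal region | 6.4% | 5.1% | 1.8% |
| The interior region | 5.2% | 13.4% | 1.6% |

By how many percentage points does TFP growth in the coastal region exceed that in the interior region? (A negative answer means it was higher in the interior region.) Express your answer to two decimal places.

4.91 percentage points

Labor's share = 1 − 0.46 = 0.54.
The coastal region: TFP = 6.4 − 2.346 − 0.972 = 3.082%.
The interior region: TFP = 5.2 − 6.164 − 0.864 = -1.828%.
Difference = 3.082 − (-1.828) = 4.91 pp.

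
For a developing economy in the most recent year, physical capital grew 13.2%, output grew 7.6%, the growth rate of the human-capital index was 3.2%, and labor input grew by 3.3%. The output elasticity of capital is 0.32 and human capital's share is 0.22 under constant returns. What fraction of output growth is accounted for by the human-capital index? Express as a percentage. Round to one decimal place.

The human-capital index contributed 0.22 × 3.2 = 0.704 pp.
Share of growth = 0.704 / 7.6 × 100 = 9.263%.

The human-capital index accounted for 9.3% of growth.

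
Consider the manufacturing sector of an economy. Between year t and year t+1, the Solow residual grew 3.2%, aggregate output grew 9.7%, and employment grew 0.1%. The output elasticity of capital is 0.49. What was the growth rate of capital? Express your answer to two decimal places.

Labor's share = 1 − 0.49 = 0.51.
gY = gA + 0.51×0.1 + 0.49×g.
0.49×g = 9.7 − 3.2 − 0.051 = 6.449.
g = 6.449 / 0.49 = 13.1612%.

13.16%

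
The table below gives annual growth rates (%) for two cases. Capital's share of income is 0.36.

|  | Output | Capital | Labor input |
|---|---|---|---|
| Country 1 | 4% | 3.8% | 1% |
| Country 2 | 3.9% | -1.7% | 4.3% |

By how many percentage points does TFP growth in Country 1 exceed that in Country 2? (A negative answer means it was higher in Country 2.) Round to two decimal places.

0.23 percentage points

Labor's share = 1 − 0.36 = 0.64.
Country 1: TFP = 4 − 1.368 − 0.64 = 1.992%.
Country 2: TFP = 3.9 + 0.612 − 2.752 = 1.76%.
Difference = 1.992 − (1.76) = 0.232 pp.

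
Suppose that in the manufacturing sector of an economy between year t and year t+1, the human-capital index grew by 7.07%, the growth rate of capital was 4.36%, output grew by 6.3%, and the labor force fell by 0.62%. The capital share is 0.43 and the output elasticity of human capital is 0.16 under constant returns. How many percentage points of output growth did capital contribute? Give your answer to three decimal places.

Contribution = share × growth = 0.43 × 4.36 = 1.8748 pp.

1.875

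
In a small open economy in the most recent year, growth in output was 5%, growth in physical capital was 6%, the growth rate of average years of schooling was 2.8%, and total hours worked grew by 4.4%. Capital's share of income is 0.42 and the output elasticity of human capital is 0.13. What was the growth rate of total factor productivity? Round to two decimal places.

0.14%

Labor's share = 1 − 0.42 − 0.13 = 0.45.
Physical capital: 0.42 × 6 = 2.52 pp.
Average years of schooling: 0.13 × 2.8 = 0.364 pp.
Total hours worked: 0.45 × 4.4 = 1.98 pp.
TFP growth = 5 − 4.864 = 0.136%.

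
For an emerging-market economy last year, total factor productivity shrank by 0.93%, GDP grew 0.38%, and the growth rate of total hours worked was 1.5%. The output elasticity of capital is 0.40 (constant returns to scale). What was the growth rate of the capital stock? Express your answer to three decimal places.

1.025%

Labor's share = 1 − 0.4 = 0.6.
gY = gA + 0.6×1.5 + 0.4×g.
0.4×g = 0.38 + 0.93 − 0.9 = 0.41.
g = 0.41 / 0.4 = 1.025%.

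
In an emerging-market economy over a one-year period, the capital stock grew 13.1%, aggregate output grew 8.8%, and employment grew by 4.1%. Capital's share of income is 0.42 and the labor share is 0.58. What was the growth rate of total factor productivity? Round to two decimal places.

Total factor productivity growth was 0.92%.

Labor's share = 1 − 0.42 = 0.58.
The capital stock: 0.42 × 13.1 = 5.502 pp.
Employment: 0.58 × 4.1 = 2.378 pp.
TFP growth = 8.8 − 7.88 = 0.92%.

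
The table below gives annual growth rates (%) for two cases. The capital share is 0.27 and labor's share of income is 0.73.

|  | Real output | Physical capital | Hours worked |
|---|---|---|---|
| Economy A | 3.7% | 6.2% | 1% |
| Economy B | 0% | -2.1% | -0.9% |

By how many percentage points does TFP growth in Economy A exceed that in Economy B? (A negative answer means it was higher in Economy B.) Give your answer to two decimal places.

Labor's share = 1 − 0.27 = 0.73.
Economy A: TFP = 3.7 − 1.674 − 0.73 = 1.296%.
Economy B: TFP = 0 + 0.567 + 0.657 = 1.224%.
Difference = 1.296 − (1.224) = 0.072 pp.

0.07 percentage points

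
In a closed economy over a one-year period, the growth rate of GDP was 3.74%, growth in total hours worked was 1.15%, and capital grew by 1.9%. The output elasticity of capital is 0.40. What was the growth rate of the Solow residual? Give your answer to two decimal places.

Labor's share = 1 − 0.4 = 0.6.
Capital: 0.4 × 1.9 = 0.76 pp.
Total hours worked: 0.6 × 1.15 = 0.69 pp.
TFP growth = 3.74 − 1.45 = 2.29%.

2.29%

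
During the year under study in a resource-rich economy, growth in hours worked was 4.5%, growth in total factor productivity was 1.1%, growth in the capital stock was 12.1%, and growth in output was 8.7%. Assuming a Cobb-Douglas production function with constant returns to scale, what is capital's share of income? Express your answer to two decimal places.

0.41

gY = gA + α·gK + (1−α)·gL, so gY − gA − gL = α(gK − gL).
8.7 − 1.1 − 4.5 = α × (12.1 − 4.5).
3.1 = 7.6 α, so α = 0.4079.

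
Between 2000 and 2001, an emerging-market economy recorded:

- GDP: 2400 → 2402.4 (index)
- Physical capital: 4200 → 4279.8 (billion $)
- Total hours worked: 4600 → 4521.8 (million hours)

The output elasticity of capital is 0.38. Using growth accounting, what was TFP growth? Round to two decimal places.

GDP growth = (2402.4 − 2400) / 2400 = 0.1%.
Physical capital growth = (4279.8 − 4200) / 4200 = 1.9%.
Total hours worked growth = (4521.8 − 4600) / 4600 = -1.7%.
Labor's share = 1 − 0.38 = 0.62.
Physical capital: 0.38 × 1.9 = 0.722 pp.
Total hours worked: 0.62 × (-1.7) = -1.054 pp.
TFP growth = 0.1 + 0.332 = 0.432%.

TFP grew 0.43%.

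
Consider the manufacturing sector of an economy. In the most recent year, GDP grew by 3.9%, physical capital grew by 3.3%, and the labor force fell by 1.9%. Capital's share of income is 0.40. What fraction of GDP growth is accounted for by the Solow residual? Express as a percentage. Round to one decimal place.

Labor's share = 1 − 0.4 = 0.6.
Physical capital: 0.4 × 3.3 = 1.32 pp.
The labor force: 0.6 × (-1.9) = -1.14 pp.
TFP growth = 3.9 − 0.18 = 3.72%.
TFP share of growth = 3.72 / 3.9 × 100 = 95.385%.

95.4%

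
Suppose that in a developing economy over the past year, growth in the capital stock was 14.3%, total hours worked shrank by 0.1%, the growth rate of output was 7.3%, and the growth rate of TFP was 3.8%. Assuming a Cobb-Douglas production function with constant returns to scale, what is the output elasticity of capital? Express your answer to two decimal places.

0.25

gY = gA + α·gK + (1−α)·gL, so gY − gA − gL = α(gK − gL).
7.3 − 3.8 + 0.1 = α × (14.3 − (-0.1)).
3.6 = 14.4 α, so α = 0.25.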